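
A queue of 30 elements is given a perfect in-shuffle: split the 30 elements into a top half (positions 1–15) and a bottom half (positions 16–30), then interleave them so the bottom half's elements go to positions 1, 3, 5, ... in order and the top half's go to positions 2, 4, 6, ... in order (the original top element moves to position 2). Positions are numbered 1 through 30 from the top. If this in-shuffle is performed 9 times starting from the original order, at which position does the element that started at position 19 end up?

Track the element's position through each in-shuffle:
19 → 7 → 14 → 28 → 25 → 19 → 7 → 14 → 28 → 25

25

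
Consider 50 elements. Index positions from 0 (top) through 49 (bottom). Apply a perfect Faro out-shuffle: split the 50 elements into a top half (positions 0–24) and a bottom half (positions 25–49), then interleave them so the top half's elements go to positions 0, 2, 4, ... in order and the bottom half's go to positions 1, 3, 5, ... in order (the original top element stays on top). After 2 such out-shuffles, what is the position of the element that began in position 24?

47

Track the element's position through each out-shuffle:
24 → 48 → 47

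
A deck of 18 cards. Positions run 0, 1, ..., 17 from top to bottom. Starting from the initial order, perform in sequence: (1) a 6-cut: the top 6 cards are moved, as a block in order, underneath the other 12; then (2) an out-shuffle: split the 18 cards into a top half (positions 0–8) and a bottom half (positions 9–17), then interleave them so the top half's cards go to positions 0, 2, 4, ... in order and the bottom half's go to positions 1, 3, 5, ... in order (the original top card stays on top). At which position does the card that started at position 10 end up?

8

Track the card from position 10 forward through each operation:
  after op 1 (cut 6): 10 → 4
  after op 2 (out-shuffle): 4 → 8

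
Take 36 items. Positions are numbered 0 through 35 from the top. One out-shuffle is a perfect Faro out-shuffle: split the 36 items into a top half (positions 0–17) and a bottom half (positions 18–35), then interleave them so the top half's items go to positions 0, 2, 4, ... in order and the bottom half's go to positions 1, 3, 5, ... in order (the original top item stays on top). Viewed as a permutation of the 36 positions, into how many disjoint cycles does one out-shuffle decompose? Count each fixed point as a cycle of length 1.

Trace each unvisited position around until it returns:
(0) (1 2 4 8 16 32 ... len 12) (3 6 12 24 13 26 ... len 12) (5 10 20) (7 14 28 21) (15 30 25) (35)
7 cycles in total.

7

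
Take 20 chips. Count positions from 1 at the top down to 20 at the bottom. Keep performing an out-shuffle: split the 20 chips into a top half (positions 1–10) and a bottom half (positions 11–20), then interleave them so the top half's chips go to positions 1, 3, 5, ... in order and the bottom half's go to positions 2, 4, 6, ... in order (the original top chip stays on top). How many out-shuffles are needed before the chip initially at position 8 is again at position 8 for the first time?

18

Follow position 8 under repeated out-shuffles:
8 → 15 → 10 → 19 → 18 → 16 → 12 → 4 → 7 → 13 → 6 → 11 → 2 → 3 → 5 → 9 → 17 → 14 → 8
It first returns after 18 out-shuffles.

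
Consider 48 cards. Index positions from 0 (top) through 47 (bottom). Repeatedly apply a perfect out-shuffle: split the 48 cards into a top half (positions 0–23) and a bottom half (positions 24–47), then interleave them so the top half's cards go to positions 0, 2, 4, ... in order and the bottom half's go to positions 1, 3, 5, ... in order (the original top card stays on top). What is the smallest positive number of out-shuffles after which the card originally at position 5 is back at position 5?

23

Follow position 5 under repeated out-shuffles:
5 → 10 → 20 → 40 → 33 → 19 → 38 → 29 → ... → 5 (length 23)
It first returns after 23 out-shuffles.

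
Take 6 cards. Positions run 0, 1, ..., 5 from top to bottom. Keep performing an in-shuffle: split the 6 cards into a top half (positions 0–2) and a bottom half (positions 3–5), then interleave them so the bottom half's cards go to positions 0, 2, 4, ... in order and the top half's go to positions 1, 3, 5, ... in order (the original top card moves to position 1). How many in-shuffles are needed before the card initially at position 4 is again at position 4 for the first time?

Follow position 4 under repeated in-shuffles:
4 → 2 → 5 → 4
It first returns after 3 in-shuffles.

3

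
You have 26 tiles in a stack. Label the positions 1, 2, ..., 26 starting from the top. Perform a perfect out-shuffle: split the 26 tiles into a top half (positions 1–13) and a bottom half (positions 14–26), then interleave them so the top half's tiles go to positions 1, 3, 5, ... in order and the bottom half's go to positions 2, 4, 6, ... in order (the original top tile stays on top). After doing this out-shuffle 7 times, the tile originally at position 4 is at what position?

Track the tile's position through each out-shuffle:
4 → 7 → 13 → 25 → 24 → 22 → 18 → 10

10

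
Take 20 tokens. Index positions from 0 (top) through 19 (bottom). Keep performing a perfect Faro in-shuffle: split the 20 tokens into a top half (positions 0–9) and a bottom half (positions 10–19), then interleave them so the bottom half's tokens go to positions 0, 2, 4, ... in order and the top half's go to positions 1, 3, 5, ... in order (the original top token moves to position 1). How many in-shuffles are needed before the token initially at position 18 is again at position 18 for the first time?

Follow position 18 under repeated in-shuffles:
18 → 16 → 12 → 4 → 9 → 19 → 18
It first returns after 6 in-shuffles.

6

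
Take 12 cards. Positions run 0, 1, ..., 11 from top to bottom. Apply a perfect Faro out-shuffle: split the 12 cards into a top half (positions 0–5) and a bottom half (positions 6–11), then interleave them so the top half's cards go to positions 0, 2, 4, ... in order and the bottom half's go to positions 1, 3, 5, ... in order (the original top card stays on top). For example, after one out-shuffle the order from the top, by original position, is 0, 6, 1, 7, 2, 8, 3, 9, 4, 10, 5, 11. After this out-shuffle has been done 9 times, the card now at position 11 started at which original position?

Work backwards from position 11, undoing one out-shuffle at a time:
11 ← 11 ← 11 ← 11 ← 11 ← 11 ← 11 ← 11 ← 11 ← 11
So the card now at position 11 started at position 11.

11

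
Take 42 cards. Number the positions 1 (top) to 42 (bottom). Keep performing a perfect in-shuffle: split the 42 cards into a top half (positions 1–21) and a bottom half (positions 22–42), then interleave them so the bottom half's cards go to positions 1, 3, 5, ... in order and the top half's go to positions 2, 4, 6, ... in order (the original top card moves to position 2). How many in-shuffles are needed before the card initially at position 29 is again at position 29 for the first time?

14

Follow position 29 under repeated in-shuffles:
29 → 15 → 30 → 17 → 34 → 25 → 7 → 14 → 28 → 13 → 26 → 9 → 18 → 36 → 29
It first returns after 14 in-shuffles.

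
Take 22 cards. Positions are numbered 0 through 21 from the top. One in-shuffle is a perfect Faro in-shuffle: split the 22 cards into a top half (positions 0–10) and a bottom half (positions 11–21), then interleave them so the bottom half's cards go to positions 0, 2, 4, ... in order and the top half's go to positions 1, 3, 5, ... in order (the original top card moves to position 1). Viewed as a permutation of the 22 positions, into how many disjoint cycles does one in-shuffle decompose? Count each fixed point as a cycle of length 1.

Trace each unvisited position around until it returns:
(0 1 3 7 15 8 ... len 11) (4 9 19 16 10 21 ... len 11)
2 cycles in total.

2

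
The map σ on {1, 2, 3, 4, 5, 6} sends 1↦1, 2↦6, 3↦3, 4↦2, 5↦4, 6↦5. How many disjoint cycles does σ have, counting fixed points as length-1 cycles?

3

Cycle decomposition: (1) (2 6 5 4) (3).
3 cycles.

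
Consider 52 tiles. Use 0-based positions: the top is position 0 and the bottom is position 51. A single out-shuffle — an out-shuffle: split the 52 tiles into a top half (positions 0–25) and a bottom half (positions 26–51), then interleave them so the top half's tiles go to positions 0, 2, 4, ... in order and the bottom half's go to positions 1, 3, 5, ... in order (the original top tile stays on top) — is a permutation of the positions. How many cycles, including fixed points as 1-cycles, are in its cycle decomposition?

Trace each unvisited position around until it returns:
(0) (1 2 4 8 16 32 13 26) (3 6 12 24 48 45 39 27) (5 10 20 40 29 7 14 28) (9 18 36 21 42 33 15 30) (11 22 44 37 23 46 41 31) (17 34) (19 38 25 50 49 47 43 35) ... plus 1 more
9 cycles in total.

9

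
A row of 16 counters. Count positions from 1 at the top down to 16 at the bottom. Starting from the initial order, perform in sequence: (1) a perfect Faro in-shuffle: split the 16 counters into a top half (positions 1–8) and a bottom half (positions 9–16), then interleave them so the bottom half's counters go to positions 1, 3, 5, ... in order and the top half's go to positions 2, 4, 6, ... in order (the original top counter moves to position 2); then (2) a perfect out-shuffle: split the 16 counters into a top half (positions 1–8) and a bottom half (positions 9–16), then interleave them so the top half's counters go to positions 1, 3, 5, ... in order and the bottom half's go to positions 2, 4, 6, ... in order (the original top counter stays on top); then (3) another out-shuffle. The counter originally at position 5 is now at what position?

7

Track the counter from position 5 forward through each operation:
  after op 1 (in-shuffle): 5 → 10
  after op 2 (out-shuffle): 10 → 4
  after op 3 (out-shuffle): 4 → 7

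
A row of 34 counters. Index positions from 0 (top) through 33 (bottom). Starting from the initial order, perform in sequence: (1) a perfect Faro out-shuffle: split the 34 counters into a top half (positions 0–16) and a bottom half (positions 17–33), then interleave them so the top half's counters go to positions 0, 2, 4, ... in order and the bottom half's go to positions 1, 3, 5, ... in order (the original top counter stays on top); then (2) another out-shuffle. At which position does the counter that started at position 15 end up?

Track the counter from position 15 forward through each operation:
  after op 1 (out-shuffle): 15 → 30
  after op 2 (out-shuffle): 30 → 27

27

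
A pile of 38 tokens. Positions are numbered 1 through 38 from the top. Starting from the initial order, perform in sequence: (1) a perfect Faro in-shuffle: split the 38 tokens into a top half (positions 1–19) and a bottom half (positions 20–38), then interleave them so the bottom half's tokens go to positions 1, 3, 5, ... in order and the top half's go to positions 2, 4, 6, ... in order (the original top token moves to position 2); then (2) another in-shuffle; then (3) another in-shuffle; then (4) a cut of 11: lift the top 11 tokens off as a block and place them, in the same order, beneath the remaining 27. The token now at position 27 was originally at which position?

Undo the operations in reverse order, starting from position 27:
  undo op 4 (cut 11): 27 ← 38
  undo op 3 (in-shuffle, from top half): 38 ← 19
  undo op 2 (in-shuffle, from bottom half): 19 ← 29
  undo op 1 (in-shuffle, from bottom half): 29 ← 34
So the token at position 27 came from original position 34.

34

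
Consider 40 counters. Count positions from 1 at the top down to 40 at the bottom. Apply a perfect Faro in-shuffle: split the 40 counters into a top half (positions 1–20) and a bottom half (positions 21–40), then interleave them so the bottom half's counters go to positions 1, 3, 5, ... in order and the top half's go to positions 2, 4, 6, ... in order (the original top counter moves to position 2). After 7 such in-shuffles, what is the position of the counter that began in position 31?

Track the counter's position through each in-shuffle:
31 → 21 → 1 → 2 → 4 → 8 → 16 → 32

32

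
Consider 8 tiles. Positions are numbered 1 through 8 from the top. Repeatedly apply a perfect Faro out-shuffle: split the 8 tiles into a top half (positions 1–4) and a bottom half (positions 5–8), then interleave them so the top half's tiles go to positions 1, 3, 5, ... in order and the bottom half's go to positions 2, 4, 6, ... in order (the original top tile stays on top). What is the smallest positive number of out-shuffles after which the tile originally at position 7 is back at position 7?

Follow position 7 under repeated out-shuffles:
7 → 6 → 4 → 7
It first returns after 3 out-shuffles.

3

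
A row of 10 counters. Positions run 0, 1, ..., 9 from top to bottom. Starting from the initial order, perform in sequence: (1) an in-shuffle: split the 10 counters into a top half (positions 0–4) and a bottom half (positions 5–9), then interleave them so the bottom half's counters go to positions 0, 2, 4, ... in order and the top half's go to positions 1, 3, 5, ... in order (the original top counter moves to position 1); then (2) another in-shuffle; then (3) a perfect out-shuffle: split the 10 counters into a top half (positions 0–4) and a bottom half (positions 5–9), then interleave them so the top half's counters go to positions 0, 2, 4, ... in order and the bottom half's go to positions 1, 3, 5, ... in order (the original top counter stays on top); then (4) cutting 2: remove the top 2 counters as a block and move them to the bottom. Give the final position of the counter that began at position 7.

7

Track the counter from position 7 forward through each operation:
  after op 1 (in-shuffle): 7 → 4
  after op 2 (in-shuffle): 4 → 9
  after op 3 (out-shuffle): 9 → 9
  after op 4 (cut 2): 9 → 7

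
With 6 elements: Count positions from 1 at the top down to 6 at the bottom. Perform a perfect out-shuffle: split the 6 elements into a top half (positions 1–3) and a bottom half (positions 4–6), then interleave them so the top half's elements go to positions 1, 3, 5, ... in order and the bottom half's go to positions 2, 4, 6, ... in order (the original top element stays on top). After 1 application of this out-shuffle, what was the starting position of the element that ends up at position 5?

3

Work backwards from position 5, undoing one out-shuffle at a time:
5 ← 3
So the element now at position 5 started at position 3.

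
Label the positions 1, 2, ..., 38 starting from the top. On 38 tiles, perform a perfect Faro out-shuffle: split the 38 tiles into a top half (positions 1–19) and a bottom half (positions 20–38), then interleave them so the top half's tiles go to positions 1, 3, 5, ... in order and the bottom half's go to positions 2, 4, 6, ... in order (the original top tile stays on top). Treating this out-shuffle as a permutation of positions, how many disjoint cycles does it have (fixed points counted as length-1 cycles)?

Trace each unvisited position around until it returns:
(1) (2 3 5 9 17 33 ... len 36) (38)
3 cycles in total.

3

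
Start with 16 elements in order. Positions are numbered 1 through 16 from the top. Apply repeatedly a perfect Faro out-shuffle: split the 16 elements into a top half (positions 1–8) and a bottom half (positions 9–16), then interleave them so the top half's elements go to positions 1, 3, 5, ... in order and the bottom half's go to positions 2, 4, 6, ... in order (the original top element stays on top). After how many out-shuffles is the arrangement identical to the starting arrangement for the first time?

4

The out-shuffle permutes the 16 positions with cycle lengths [1, 1, 2, 4, 4, 4].
Every element is home exactly when every cycle has completed a whole number of laps, i.e. after lcm(1, 2, 4) = 4 out-shuffles.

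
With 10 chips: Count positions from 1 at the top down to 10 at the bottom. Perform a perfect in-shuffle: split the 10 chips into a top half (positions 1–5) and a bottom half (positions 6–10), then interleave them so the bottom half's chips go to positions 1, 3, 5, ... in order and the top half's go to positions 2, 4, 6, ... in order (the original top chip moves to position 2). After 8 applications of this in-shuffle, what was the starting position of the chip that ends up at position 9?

Work backwards from position 9, undoing one in-shuffle at a time:
9 ← 10 ← 5 ← 8 ← 4 ← 2 ← 1 ← 6 ← 3
So the chip now at position 9 started at position 3.

3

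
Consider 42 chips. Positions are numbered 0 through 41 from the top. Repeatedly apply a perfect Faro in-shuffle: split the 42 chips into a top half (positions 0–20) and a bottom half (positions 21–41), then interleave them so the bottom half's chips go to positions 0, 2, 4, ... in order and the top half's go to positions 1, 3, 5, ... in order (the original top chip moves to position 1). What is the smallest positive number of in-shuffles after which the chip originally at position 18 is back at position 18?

14

Follow position 18 under repeated in-shuffles:
18 → 37 → 32 → 22 → 2 → 5 → 11 → 23 → 4 → 9 → 19 → 39 → 36 → 30 → 18
It first returns after 14 in-shuffles.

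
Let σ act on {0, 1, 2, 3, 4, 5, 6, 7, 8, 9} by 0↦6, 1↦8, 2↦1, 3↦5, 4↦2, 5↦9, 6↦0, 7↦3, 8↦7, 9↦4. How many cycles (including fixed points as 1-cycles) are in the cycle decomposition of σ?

2

Cycle decomposition: (0 6) (1 8 7 3 5 9 4 2).
2 cycles.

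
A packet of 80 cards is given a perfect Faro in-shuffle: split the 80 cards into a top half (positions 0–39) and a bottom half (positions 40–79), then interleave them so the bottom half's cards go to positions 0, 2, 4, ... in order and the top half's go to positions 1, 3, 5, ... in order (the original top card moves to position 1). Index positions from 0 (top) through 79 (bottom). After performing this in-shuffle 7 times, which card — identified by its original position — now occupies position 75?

Work backwards from position 75, undoing one in-shuffle at a time:
75 ← 37 ← 18 ← 49 ← 24 ← 52 ← 66 ← 73
So the card now at position 75 started at position 73.

73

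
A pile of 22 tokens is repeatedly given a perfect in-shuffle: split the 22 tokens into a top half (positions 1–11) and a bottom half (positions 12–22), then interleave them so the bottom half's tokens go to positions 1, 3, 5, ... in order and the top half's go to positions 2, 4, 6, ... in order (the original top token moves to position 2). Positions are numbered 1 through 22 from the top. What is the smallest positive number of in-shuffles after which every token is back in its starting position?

11

The in-shuffle permutes the 22 positions with cycle lengths [11, 11].
Every token is home exactly when every cycle has completed a whole number of laps, i.e. after lcm(11) = 11 in-shuffles.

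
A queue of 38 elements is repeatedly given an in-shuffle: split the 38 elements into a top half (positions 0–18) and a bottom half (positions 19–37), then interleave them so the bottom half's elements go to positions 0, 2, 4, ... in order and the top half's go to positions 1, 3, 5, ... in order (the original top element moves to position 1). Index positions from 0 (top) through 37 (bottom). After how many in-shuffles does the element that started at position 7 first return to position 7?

12

Follow position 7 under repeated in-shuffles:
7 → 15 → 31 → 24 → 10 → 21 → 4 → 9 → 19 → 0 → 1 → 3 → 7
It first returns after 12 in-shuffles.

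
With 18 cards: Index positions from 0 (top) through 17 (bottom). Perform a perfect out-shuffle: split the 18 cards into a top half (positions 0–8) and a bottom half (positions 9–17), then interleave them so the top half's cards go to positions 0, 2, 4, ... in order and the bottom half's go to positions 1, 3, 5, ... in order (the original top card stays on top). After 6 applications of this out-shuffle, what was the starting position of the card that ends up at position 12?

14

Work backwards from position 12, undoing one out-shuffle at a time:
12 ← 6 ← 3 ← 10 ← 5 ← 11 ← 14
So the card now at position 12 started at position 14.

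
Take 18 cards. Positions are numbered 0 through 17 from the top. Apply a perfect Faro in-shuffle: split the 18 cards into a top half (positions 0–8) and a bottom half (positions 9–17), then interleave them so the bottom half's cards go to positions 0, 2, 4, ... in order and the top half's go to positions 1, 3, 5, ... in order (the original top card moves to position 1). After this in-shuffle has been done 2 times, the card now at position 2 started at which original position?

Work backwards from position 2, undoing one in-shuffle at a time:
2 ← 10 ← 14
So the card now at position 2 started at position 14.

14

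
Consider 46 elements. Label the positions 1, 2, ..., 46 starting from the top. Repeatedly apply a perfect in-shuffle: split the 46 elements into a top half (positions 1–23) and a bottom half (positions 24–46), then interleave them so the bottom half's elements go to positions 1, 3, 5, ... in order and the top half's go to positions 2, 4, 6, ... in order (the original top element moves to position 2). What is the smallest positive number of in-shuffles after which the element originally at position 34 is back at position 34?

23

Follow position 34 under repeated in-shuffles:
34 → 21 → 42 → 37 → 27 → 7 → 14 → 28 → ... → 34 (length 23)
It first returns after 23 in-shuffles.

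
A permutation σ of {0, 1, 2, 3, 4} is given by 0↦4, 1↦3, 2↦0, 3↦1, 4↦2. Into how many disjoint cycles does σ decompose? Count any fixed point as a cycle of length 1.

2

Cycle decomposition: (0 4 2) (1 3).
2 cycles.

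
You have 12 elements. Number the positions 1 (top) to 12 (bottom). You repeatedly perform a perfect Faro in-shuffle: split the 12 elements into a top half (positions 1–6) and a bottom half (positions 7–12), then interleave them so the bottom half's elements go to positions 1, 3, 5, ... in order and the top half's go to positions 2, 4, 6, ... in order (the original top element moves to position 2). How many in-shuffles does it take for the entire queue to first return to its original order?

The in-shuffle permutes the 12 positions with cycle lengths [12].
Every element is home exactly when every cycle has completed a whole number of laps, i.e. after lcm(12) = 12 in-shuffles.

12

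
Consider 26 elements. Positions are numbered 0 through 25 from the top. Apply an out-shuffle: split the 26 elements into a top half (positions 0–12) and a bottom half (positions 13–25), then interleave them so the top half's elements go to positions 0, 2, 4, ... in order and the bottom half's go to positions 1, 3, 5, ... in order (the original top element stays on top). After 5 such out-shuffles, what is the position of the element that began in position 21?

Track the element's position through each out-shuffle:
21 → 17 → 9 → 18 → 11 → 22

22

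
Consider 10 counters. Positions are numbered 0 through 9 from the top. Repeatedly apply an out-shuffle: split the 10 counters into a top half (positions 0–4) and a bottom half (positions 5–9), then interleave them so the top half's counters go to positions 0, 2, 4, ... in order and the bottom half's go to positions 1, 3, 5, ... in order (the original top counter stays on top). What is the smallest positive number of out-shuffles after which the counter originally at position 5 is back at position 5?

Follow position 5 under repeated out-shuffles:
5 → 1 → 2 → 4 → 8 → 7 → 5
It first returns after 6 out-shuffles.

6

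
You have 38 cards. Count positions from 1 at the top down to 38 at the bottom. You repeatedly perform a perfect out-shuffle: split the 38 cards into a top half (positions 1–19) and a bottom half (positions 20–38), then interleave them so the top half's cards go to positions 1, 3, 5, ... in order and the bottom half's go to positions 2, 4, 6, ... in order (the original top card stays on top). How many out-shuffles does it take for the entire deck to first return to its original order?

The out-shuffle permutes the 38 positions with cycle lengths [1, 1, 36].
Every card is home exactly when every cycle has completed a whole number of laps, i.e. after lcm(1, 36) = 36 out-shuffles.

36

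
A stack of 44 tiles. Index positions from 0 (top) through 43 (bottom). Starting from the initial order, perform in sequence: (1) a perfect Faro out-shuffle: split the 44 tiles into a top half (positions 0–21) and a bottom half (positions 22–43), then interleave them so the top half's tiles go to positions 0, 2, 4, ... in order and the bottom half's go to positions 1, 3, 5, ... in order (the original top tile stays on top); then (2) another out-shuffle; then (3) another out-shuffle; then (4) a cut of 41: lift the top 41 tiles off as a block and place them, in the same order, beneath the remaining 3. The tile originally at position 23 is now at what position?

15

Track the tile from position 23 forward through each operation:
  after op 1 (out-shuffle): 23 → 3
  after op 2 (out-shuffle): 3 → 6
  after op 3 (out-shuffle): 6 → 12
  after op 4 (cut 41): 12 → 15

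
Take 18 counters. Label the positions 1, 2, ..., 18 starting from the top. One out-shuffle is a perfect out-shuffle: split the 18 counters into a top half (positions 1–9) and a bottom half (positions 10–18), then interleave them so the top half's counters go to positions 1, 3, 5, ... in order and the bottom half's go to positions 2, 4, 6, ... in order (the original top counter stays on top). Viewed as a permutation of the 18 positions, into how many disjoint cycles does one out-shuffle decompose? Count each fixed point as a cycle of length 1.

Trace each unvisited position around until it returns:
(1) (2 3 5 9 17 16 14 10) (4 7 13 8 15 12 6 11) (18)
4 cycles in total.

4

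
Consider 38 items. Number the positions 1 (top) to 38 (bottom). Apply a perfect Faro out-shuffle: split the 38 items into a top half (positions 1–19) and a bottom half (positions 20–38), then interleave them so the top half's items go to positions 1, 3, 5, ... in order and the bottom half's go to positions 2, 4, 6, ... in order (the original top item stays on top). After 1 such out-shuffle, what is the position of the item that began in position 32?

26

Track the item's position through each out-shuffle:
32 → 26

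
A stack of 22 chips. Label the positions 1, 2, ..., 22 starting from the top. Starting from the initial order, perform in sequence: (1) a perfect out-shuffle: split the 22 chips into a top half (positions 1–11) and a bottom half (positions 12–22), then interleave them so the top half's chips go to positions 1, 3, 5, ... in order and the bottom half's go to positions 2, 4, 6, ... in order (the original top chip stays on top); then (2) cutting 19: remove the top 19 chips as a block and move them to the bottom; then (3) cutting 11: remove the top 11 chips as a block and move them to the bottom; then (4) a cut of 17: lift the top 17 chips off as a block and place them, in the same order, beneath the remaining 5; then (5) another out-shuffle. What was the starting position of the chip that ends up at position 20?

Undo the operations in reverse order, starting from position 20:
  undo op 5 (out-shuffle, from bottom half): 20 ← 21
  undo op 4 (cut 17): 21 ← 16
  undo op 3 (cut 11): 16 ← 5
  undo op 2 (cut 19): 5 ← 2
  undo op 1 (out-shuffle, from bottom half): 2 ← 12
So the chip at position 20 came from original position 12.

12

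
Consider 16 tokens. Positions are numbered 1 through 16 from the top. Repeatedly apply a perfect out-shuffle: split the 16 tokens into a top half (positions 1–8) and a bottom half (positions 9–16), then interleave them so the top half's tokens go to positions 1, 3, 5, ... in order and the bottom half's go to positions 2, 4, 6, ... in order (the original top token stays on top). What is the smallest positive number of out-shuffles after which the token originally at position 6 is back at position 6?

2

Follow position 6 under repeated out-shuffles:
6 → 11 → 6
It first returns after 2 out-shuffles.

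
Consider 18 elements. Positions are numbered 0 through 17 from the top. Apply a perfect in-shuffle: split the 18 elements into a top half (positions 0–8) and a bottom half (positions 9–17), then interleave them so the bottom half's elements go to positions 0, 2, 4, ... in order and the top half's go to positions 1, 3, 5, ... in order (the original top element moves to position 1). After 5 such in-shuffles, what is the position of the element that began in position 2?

Track the element's position through each in-shuffle:
2 → 5 → 11 → 4 → 9 → 0

0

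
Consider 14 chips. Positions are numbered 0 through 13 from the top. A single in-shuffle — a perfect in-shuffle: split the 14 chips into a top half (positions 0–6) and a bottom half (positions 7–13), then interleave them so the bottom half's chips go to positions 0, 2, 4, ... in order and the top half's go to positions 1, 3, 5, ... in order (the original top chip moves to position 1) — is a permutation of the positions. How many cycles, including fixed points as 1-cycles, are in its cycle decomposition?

Trace each unvisited position around until it returns:
(0 1 3 7) (2 5 11 8) (4 9) (6 13 12 10)
4 cycles in total.

4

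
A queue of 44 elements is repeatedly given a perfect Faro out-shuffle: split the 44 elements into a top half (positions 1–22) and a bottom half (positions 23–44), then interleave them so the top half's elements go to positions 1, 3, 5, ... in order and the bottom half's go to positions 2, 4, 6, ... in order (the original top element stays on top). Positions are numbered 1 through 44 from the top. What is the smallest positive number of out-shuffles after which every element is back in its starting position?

14

The out-shuffle permutes the 44 positions with cycle lengths [1, 1, 14, 14, 14].
Every element is home exactly when every cycle has completed a whole number of laps, i.e. after lcm(1, 14) = 14 out-shuffles.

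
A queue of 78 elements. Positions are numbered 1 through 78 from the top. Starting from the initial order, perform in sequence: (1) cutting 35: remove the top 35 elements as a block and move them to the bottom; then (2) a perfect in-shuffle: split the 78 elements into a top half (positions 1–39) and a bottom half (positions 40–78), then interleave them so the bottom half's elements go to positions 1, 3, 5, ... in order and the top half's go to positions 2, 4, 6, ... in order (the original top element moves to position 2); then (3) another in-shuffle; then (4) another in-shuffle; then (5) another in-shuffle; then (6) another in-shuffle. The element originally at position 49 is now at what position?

Track the element from position 49 forward through each operation:
  after op 1 (cut 35): 49 → 14
  after op 2 (in-shuffle): 14 → 28
  after op 3 (in-shuffle): 28 → 56
  after op 4 (in-shuffle): 56 → 33
  after op 5 (in-shuffle): 33 → 66
  after op 6 (in-shuffle): 66 → 53

53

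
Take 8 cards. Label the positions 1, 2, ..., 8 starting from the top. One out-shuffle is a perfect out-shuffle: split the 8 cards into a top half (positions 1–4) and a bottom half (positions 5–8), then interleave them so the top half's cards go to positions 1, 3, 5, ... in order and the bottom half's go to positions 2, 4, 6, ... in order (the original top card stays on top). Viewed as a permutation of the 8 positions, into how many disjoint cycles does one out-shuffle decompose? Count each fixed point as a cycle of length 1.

4

Trace each unvisited position around until it returns:
(1) (2 3 5) (4 7 6) (8)
4 cycles in total.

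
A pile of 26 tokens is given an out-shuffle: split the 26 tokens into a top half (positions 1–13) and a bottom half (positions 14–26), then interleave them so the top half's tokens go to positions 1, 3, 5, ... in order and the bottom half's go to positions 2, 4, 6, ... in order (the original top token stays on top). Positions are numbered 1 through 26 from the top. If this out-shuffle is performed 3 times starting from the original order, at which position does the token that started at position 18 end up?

12

Track the token's position through each out-shuffle:
18 → 10 → 19 → 12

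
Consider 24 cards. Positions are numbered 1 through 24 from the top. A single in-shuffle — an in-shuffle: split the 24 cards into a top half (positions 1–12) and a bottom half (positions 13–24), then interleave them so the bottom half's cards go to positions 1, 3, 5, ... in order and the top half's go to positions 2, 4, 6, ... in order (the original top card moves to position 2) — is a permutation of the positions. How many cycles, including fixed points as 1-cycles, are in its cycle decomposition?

2

Trace each unvisited position around until it returns:
(1 2 4 8 16 7 ... len 20) (5 10 20 15)
2 cycles in total.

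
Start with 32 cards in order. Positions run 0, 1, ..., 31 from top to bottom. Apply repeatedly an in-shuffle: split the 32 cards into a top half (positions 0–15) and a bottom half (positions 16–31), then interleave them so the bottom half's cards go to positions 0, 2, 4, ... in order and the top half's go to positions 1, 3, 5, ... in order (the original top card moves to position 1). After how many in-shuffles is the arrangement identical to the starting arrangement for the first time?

The in-shuffle permutes the 32 positions with cycle lengths [2, 10, 10, 10].
Every card is home exactly when every cycle has completed a whole number of laps, i.e. after lcm(2, 10) = 10 in-shuffles.

10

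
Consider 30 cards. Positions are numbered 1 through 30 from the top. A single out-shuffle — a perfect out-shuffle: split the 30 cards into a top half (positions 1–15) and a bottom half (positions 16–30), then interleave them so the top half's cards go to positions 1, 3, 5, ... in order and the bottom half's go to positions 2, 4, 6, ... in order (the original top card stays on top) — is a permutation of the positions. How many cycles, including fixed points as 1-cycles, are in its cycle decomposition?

Trace each unvisited position around until it returns:
(1) (2 3 5 9 17 4 ... len 28) (30)
3 cycles in total.

3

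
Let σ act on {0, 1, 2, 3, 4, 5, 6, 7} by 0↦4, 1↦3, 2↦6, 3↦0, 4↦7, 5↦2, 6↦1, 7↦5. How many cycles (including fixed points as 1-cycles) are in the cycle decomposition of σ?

Cycle decomposition: (0 4 7 5 2 6 1 3).
1 cycle.

1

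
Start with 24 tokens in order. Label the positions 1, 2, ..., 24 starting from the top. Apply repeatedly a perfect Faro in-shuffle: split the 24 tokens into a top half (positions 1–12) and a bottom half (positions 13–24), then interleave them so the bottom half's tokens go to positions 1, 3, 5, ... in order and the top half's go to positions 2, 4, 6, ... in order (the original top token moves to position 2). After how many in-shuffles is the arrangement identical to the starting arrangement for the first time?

The in-shuffle permutes the 24 positions with cycle lengths [4, 20].
Every token is home exactly when every cycle has completed a whole number of laps, i.e. after lcm(4, 20) = 20 in-shuffles.

20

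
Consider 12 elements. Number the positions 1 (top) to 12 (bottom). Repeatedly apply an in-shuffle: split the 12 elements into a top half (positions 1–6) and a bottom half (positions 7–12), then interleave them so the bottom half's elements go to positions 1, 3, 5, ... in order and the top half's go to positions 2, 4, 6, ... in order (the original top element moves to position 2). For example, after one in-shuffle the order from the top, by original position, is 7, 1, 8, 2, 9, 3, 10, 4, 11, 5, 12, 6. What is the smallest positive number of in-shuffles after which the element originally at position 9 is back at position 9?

Follow position 9 under repeated in-shuffles:
9 → 5 → 10 → 7 → 1 → 2 → 4 → 8 → 3 → 6 → 12 → 11 → 9
It first returns after 12 in-shuffles.

12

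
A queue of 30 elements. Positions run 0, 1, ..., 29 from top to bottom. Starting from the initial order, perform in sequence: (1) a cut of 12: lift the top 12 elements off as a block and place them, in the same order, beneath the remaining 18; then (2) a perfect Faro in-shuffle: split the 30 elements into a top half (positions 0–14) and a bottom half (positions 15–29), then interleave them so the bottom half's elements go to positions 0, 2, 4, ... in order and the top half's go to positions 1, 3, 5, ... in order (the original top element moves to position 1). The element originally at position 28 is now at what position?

2

Track the element from position 28 forward through each operation:
  after op 1 (cut 12): 28 → 16
  after op 2 (in-shuffle): 16 → 2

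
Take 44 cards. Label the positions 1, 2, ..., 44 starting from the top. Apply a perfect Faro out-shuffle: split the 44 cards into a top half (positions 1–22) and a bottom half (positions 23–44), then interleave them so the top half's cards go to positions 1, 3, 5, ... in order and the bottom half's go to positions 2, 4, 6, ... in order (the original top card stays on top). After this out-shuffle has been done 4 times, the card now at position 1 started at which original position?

Work backwards from position 1, undoing one out-shuffle at a time:
1 ← 1 ← 1 ← 1 ← 1
So the card now at position 1 started at position 1.

1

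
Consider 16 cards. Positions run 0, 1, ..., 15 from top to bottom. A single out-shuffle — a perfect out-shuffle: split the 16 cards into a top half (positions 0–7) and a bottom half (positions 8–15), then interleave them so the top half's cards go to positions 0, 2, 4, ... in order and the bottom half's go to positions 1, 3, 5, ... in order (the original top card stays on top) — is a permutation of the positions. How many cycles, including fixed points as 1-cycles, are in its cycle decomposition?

6

Trace each unvisited position around until it returns:
(0) (1 2 4 8) (3 6 12 9) (5 10) (7 14 13 11) (15)
6 cycles in total.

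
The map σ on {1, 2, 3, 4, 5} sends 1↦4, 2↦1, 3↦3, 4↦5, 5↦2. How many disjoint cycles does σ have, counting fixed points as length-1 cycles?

Cycle decomposition: (1 4 5 2) (3).
2 cycles.

2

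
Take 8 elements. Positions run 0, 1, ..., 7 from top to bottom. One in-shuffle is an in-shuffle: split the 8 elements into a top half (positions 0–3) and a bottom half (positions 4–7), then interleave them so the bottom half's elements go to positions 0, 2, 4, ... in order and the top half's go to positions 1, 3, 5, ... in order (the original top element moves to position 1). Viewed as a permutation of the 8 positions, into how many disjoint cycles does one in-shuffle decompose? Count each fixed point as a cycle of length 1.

Trace each unvisited position around until it returns:
(0 1 3 7 6 4) (2 5)
2 cycles in total.

2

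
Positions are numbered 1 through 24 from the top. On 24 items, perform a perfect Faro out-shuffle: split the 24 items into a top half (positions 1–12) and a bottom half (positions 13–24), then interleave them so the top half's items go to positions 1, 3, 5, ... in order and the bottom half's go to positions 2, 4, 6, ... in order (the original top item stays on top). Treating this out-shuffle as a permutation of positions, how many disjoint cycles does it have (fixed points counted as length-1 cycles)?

Trace each unvisited position around until it returns:
(1) (2 3 5 9 17 10 ... len 11) (6 11 21 18 12 23 ... len 11) (24)
4 cycles in total.

4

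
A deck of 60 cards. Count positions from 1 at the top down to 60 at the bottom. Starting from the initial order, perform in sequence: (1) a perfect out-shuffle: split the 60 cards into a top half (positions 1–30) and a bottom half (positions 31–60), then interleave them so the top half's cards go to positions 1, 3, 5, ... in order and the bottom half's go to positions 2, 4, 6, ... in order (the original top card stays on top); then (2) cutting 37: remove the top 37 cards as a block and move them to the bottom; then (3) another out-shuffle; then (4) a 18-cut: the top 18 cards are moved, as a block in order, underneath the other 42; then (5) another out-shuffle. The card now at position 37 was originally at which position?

58

Undo the operations in reverse order, starting from position 37:
  undo op 5 (out-shuffle, from top half): 37 ← 19
  undo op 4 (cut 18): 19 ← 37
  undo op 3 (out-shuffle, from top half): 37 ← 19
  undo op 2 (cut 37): 19 ← 56
  undo op 1 (out-shuffle, from bottom half): 56 ← 58
So the card at position 37 came from original position 58.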